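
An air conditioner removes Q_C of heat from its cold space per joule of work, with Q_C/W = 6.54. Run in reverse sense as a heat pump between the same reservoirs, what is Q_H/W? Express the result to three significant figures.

The first law on one cycle gives Q_H = Q_C + W, so Q_H/W = Q_C/W + 1.
COP_HP = COP_R + 1 = 6.54 + 1 = 7.54.

7.54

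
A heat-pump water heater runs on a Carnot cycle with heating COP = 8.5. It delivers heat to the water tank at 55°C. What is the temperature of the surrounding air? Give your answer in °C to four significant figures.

COP_HP = T_H/(T_H − T_C) gives T_H − T_C = T_H/COP.
With T_H = 328.15 K, T_C = 328.15 × (1 − 1/8.5) = 289.54 K.
Converting, 289.54 K = 16.39°C.

16.39 °C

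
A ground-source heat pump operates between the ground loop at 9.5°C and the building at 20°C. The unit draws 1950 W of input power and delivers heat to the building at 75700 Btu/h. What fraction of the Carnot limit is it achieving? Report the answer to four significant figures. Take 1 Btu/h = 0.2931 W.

0.4075

Converting, Q̇_H = 75700 Btu/h = 22190 W, so COP_actual = Q̇_H/Ẇ = 22190/1950 = 11.38.
In absolute terms T_C = 282.65 K and T_H = 293.15 K, so ΔT = 10.50 K.
COP_Carnot = T_H/ΔT = 293.15/10.50 = 27.92.
η_II = COP_actual/COP_Carnot = 11.38/27.92 = 0.4075.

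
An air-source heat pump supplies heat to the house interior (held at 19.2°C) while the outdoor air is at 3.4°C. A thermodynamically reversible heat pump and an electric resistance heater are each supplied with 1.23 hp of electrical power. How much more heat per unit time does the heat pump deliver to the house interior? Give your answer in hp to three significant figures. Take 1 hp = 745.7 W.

In absolute terms T_C = 276.55 K and T_H = 292.35 K, so ΔT = 15.80 K.
COP_Carnot = T_H/ΔT = 292.35/15.80 = 18.50.
The heat pump delivers Q̇_H = COP × Ẇ = 22.76 hp; the resistance heater delivers Ẇ = 1.230 hp.
Extra = (COP − 1)·Ẇ = 21.53 hp.

21.5 hp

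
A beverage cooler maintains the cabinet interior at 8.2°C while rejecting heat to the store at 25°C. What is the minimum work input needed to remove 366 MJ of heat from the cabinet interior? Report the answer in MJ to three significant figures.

21.9 MJ

In absolute terms T_C = 281.35 K and T_H = 298.15 K, so ΔT = 16.80 K.
The reversible limit is COP_R = T_C/ΔT = 16.75, so W_min = Q_C/COP = Q_C·ΔT/T_C.
W_min = 366.0 × 16.80/281.35 = 21.85 MJ.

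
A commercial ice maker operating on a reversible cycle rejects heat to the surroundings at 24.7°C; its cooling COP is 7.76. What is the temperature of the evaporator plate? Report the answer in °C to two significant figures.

For a Carnot refrigerator COP_R = T_C/(T_H − T_C), so T_C = COP·T_H/(1 + COP).
With T_H = 297.85 K, T_C = 7.76 × 297.85/8.760 = 263.85 K.
Converting, 263.85 K = -9.30°C.

-9.3 °C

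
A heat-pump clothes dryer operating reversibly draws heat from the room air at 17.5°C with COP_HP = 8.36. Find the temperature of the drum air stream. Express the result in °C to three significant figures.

57.0 °C

COP_HP = T_H/(T_H − T_C) rearranges to T_H = COP·T_C/(COP − 1).
With T_C = 290.65 K, T_H = 8.36 × 290.65/7.360 = 330.14 K.
Converting, 330.14 K = 56.99°C.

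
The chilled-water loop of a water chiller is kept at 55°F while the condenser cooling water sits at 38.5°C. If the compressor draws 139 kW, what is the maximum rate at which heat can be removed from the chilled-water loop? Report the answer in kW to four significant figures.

1545 kW

In absolute terms T_C = 285.93 K and T_H = 311.65 K, so ΔT = 25.72 K.
COP_Carnot = T_C/ΔT = 285.93/25.72 = 11.12.
Q̇_max = COP_Carnot × Ẇ = 11.12 × 139.0 kW = 1545 kW.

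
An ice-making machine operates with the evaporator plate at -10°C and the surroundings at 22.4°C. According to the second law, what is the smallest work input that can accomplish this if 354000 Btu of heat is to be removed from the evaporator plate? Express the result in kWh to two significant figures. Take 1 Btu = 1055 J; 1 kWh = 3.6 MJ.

In absolute terms T_C = 263.15 K and T_H = 295.55 K, so ΔT = 32.40 K.
The reversible limit is COP_R = T_C/ΔT = 8.122, so W_min = Q_C/COP = Q_C·ΔT/T_C.
W_min = 354000 × 32.40/263.15 = 43590 Btu = 12.77 kWh.

13 kWh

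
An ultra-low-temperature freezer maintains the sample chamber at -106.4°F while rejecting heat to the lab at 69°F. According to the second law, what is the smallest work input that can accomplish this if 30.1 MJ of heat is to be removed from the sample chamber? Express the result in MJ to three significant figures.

14.9 MJ

In absolute terms T_C = 196.26 K and T_H = 293.71 K, so ΔT = 97.44 K.
The reversible limit is COP_R = T_C/ΔT = 2.014, so W_min = Q_C/COP = Q_C·ΔT/T_C.
W_min = 30.10 × 97.44/196.26 = 14.94 MJ.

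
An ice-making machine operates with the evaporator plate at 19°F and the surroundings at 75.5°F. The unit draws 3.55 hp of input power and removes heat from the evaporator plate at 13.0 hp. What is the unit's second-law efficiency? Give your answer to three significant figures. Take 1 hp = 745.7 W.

0.432

COP_actual = Q̇_C/Ẇ = 13.00/3.550 = 3.662.
In absolute terms T_C = 265.93 K and T_H = 297.32 K, so ΔT = 31.39 K.
COP_Carnot = T_C/ΔT = 265.93/31.39 = 8.472.
η_II = COP_actual/COP_Carnot = 3.662/8.472 = 0.4322.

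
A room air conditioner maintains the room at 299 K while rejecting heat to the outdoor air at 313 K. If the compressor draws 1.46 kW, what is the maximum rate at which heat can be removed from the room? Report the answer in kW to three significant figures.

31.2 kW

The reservoir spacing is ΔT = 313 − 299 = 14.00 K.
COP_Carnot = T_C/ΔT = 299.00/14.00 = 21.36.
Q̇_max = COP_Carnot × Ẇ = 21.36 × 1.460 kW = 31.18 kW.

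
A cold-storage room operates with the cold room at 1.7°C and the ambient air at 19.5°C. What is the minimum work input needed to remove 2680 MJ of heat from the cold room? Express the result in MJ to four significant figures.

173.6 MJ

In absolute terms T_C = 274.85 K and T_H = 292.65 K, so ΔT = 17.80 K.
The reversible limit is COP_R = T_C/ΔT = 15.44, so W_min = Q_C/COP = Q_C·ΔT/T_C.
W_min = 2680 × 17.80/274.85 = 173.6 MJ.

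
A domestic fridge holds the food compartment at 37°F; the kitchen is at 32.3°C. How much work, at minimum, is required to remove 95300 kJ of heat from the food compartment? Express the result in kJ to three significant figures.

In absolute terms T_C = 275.93 K and T_H = 305.45 K, so ΔT = 29.52 K.
The reversible limit is COP_R = T_C/ΔT = 9.346, so W_min = Q_C/COP = Q_C·ΔT/T_C.
W_min = 95300 × 29.52/275.93 = 10200 kJ.

10200 kJ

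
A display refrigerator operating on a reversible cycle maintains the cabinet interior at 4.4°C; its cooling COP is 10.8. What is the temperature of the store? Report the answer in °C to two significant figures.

COP_R = T_C/(T_H − T_C) gives T_H − T_C = T_C/COP.
With T_C = 277.55 K, T_H = 277.55 × (1 + 1/10.8) = 303.25 K.
Converting, 303.25 K = 30.10°C.

30 °C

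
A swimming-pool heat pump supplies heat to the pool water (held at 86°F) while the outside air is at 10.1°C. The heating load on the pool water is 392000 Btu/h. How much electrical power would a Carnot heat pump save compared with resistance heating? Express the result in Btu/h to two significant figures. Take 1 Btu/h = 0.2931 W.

In absolute terms T_C = 283.25 K and T_H = 303.15 K, so ΔT = 19.90 K.
COP_Carnot = T_H/ΔT = 303.15/19.90 = 15.23.
Resistance heating needs Ẇ_res = Q̇_H = 392000 Btu/h; the reversible heat pump needs only Ẇ_hp = Q̇_H/COP = 25730 Btu/h.
Saving = 392000 − 25730 = 366300 Btu/h.

370000 Btu/h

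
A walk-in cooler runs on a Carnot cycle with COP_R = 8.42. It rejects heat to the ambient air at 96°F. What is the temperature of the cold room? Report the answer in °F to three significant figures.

For a Carnot refrigerator COP_R = T_C/(T_H − T_C), so T_C = COP·T_H/(1 + COP).
With T_H = 308.71 K, T_C = 8.42 × 308.71/9.420 = 275.93 K.
Converting, 275.93 K = 37.01°F.

37.0 °F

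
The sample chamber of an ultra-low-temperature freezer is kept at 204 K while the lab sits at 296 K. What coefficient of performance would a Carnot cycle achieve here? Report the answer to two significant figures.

The reservoir spacing is ΔT = 296 − 204 = 92.00 K.
For a reversible cycle, COP_Carnot = T_C/ΔT = 204.00/92.00 = 2.217.

2.2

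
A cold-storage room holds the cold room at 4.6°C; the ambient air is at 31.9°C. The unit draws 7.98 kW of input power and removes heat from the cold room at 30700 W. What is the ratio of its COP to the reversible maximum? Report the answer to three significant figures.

0.378

Converting, Q̇_C = 30700 W = 30.70 kW, so COP_actual = Q̇_C/Ẇ = 30.70/7.980 = 3.847.
In absolute terms T_C = 277.75 K and T_H = 305.05 K, so ΔT = 27.30 K.
COP_Carnot = T_C/ΔT = 277.75/27.30 = 10.17.
η_II = COP_actual/COP_Carnot = 3.847/10.17 = 0.3781.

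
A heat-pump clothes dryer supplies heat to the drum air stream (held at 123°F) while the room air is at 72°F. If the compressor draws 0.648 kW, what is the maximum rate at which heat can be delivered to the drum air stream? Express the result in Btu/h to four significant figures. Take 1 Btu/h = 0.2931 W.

In absolute terms T_C = 295.37 K and T_H = 323.71 K, so ΔT = 28.33 K.
COP_Carnot = T_H/ΔT = 323.71/28.33 = 11.42.
Q̇_max = COP_Carnot × Ẇ = 11.42 × 0.6480 kW = 7.403 kW = 25260 Btu/h.

25260 Btu/h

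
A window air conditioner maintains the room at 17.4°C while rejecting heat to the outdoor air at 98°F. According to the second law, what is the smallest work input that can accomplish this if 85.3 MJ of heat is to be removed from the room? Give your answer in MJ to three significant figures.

In absolute terms T_C = 290.55 K and T_H = 309.82 K, so ΔT = 19.27 K.
The reversible limit is COP_R = T_C/ΔT = 15.08, so W_min = Q_C/COP = Q_C·ΔT/T_C.
W_min = 85.30 × 19.27/290.55 = 5.656 MJ.

5.66 MJ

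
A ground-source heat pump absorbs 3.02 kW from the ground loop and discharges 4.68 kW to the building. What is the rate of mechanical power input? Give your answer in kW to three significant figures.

1.66 kW

For a cyclic device the first law requires Q̇_H = Q̇_C + Ẇ.
Ẇ = Q̇_H − Q̇_C = 1.660 kW.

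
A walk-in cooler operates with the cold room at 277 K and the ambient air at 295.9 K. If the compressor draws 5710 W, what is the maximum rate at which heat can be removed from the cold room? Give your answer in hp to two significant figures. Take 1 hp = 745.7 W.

110 hp

The reservoir spacing is ΔT = 295.9 − 277 = 18.90 K.
COP_Carnot = T_C/ΔT = 277.00/18.90 = 14.66.
Q̇_max = COP_Carnot × Ẇ = 14.66 × 5710 W = 83690 W = 112.2 hp.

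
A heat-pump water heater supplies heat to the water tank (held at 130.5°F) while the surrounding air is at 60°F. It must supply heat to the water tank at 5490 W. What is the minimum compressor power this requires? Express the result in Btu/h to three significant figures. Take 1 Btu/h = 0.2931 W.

2240 Btu/h

In absolute terms T_C = 288.71 K and T_H = 327.87 K, so ΔT = 39.17 K.
COP_Carnot = T_H/ΔT = 327.87/39.17 = 8.371.
Ẇ_min = Q̇/COP_Carnot = 5490/8.371 = 655.8 W = 2238 Btu/h.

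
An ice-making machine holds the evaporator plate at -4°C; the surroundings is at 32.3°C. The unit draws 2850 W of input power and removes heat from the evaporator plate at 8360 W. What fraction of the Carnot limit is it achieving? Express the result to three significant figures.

COP_actual = Q̇_C/Ẇ = 8360/2850 = 2.933.
In absolute terms T_C = 269.15 K and T_H = 305.45 K, so ΔT = 36.30 K.
COP_Carnot = T_C/ΔT = 269.15/36.30 = 7.415.
η_II = COP_actual/COP_Carnot = 2.933/7.415 = 0.3956.

0.396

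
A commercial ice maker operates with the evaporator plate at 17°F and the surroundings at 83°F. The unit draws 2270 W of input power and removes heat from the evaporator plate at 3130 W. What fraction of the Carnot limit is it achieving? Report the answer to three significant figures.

0.191

COP_actual = Q̇_C/Ẇ = 3130/2270 = 1.379.
In absolute terms T_C = 264.82 K and T_H = 301.48 K, so ΔT = 36.67 K.
COP_Carnot = T_C/ΔT = 264.82/36.67 = 7.222.
η_II = COP_actual/COP_Carnot = 1.379/7.222 = 0.1909.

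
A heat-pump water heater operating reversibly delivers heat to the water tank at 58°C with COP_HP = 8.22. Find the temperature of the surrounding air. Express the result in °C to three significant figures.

COP_HP = T_H/(T_H − T_C) gives T_H − T_C = T_H/COP.
With T_H = 331.15 K, T_C = 331.15 × (1 − 1/8.22) = 290.86 K.
Converting, 290.86 K = 17.71°C.

17.7 °C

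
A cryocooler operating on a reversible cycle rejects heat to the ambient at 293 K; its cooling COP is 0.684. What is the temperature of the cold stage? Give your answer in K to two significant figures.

120 K

For a Carnot refrigerator COP_R = T_C/(T_H − T_C), so T_C = COP·T_H/(1 + COP).
With T_H = 293.00 K, T_C = 0.684 × 293.00/1.684 = 119.01 K.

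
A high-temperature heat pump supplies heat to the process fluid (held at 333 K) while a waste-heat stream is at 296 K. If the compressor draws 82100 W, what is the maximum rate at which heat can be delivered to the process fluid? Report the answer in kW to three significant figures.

739 kW

The reservoir spacing is ΔT = 333 − 296 = 37.00 K.
COP_Carnot = T_H/ΔT = 333.00/37.00 = 9.000.
Q̇_max = COP_Carnot × Ẇ = 9.000 × 82100 W = 738900 W = 738.9 kW.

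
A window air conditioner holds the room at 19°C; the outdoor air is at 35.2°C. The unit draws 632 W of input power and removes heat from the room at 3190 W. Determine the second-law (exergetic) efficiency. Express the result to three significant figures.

0.280

COP_actual = Q̇_C/Ẇ = 3190/632.0 = 5.047.
In absolute terms T_C = 292.15 K and T_H = 308.35 K, so ΔT = 16.20 K.
COP_Carnot = T_C/ΔT = 292.15/16.20 = 18.03.
η_II = COP_actual/COP_Carnot = 5.047/18.03 = 0.2799.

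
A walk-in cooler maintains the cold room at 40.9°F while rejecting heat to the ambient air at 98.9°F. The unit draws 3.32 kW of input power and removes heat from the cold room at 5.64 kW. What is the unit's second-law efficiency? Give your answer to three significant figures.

COP_actual = Q̇_C/Ẇ = 5.640/3.320 = 1.699.
In absolute terms T_C = 278.09 K and T_H = 310.32 K, so ΔT = 32.22 K.
COP_Carnot = T_C/ΔT = 278.09/32.22 = 8.631.
η_II = COP_actual/COP_Carnot = 1.699/8.631 = 0.1968.

0.197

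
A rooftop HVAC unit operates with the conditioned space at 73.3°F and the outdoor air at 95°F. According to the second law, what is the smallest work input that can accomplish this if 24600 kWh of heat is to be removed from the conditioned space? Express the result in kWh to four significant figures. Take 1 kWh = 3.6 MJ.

1002 kWh

In absolute terms T_C = 296.09 K and T_H = 308.15 K, so ΔT = 12.06 K.
The reversible limit is COP_R = T_C/ΔT = 24.56, so W_min = Q_C/COP = Q_C·ΔT/T_C.
W_min = 24600 × 12.06/296.09 = 1002 kWh.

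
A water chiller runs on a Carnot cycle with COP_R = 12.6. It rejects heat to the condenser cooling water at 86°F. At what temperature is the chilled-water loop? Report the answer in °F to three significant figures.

45.9 °F

For a Carnot refrigerator COP_R = T_C/(T_H − T_C), so T_C = COP·T_H/(1 + COP).
With T_H = 303.15 K, T_C = 12.6 × 303.15/13.60 = 280.86 K.
Converting, 280.86 K = 45.88°F.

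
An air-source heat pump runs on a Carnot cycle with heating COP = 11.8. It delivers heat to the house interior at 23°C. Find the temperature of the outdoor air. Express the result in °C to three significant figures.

COP_HP = T_H/(T_H − T_C) gives T_H − T_C = T_H/COP.
With T_H = 296.15 K, T_C = 296.15 × (1 − 1/11.8) = 271.05 K.
Converting, 271.05 K = -2.10°C.

-2.10 °C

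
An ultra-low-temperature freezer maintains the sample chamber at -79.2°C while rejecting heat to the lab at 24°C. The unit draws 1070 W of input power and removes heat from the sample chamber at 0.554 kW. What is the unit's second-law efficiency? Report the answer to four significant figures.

0.2755

Converting, Q̇_C = 0.5540 kW = 554.0 W, so COP_actual = Q̇_C/Ẇ = 554.0/1070 = 0.5178.
In absolute terms T_C = 193.95 K and T_H = 297.15 K, so ΔT = 103.2 K.
COP_Carnot = T_C/ΔT = 193.95/103.2 = 1.879.
η_II = COP_actual/COP_Carnot = 0.5178/1.879 = 0.2755.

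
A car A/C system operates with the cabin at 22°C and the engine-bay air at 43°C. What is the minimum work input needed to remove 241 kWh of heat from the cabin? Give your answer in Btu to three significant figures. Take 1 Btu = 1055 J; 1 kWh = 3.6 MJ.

58500 Btu

In absolute terms T_C = 295.15 K and T_H = 316.15 K, so ΔT = 21.00 K.
The reversible limit is COP_R = T_C/ΔT = 14.05, so W_min = Q_C/COP = Q_C·ΔT/T_C.
W_min = 241.0 × 21.00/295.15 = 17.15 kWh = 58510 Btu.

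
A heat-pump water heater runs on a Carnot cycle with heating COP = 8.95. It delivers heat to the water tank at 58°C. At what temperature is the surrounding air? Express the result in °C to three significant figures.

21.0 °C

COP_HP = T_H/(T_H − T_C) gives T_H − T_C = T_H/COP.
With T_H = 331.15 K, T_C = 331.15 × (1 − 1/8.95) = 294.15 K.
Converting, 294.15 K = 21.00°C.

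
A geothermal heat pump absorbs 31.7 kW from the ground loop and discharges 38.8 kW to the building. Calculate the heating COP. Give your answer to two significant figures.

5.5

The first law gives Q̇_H = Q̇_C + Ẇ, so the three rates are Q̇_C = 31.70, Q̇_H = 38.80, Ẇ = 7.100 kW.
COP_HP = Q̇_H/Ẇ = 38.80/7.100 = 5.465.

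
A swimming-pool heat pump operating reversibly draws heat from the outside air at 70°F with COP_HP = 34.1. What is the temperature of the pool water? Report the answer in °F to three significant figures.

COP_HP = T_H/(T_H − T_C) rearranges to T_H = COP·T_C/(COP − 1).
With T_C = 294.26 K, T_H = 34.1 × 294.26/33.10 = 303.15 K.
Converting, 303.15 K = 86.00°F.

86.0 °F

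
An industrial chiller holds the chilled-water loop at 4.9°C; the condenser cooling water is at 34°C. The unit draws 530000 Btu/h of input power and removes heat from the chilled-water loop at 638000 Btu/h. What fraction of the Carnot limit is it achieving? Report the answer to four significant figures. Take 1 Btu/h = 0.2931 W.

COP_actual = Q̇_C/Ẇ = 638000/530000 = 1.204.
In absolute terms T_C = 278.05 K and T_H = 307.15 K, so ΔT = 29.10 K.
COP_Carnot = T_C/ΔT = 278.05/29.10 = 9.555.
η_II = COP_actual/COP_Carnot = 1.204/9.555 = 0.1260.

0.1260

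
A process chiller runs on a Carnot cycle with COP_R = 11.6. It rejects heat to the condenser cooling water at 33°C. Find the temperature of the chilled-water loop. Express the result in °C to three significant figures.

8.70 °C

For a Carnot refrigerator COP_R = T_C/(T_H − T_C), so T_C = COP·T_H/(1 + COP).
With T_H = 306.15 K, T_C = 11.6 × 306.15/12.60 = 281.85 K.
Converting, 281.85 K = 8.70°C.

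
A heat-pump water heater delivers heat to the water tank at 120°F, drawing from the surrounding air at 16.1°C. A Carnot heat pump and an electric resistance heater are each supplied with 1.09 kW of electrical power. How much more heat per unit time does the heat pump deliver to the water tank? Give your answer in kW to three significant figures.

In absolute terms T_C = 289.25 K and T_H = 322.04 K, so ΔT = 32.79 K.
COP_Carnot = T_H/ΔT = 322.04/32.79 = 9.822.
The heat pump delivers Q̇_H = COP × Ẇ = 10.71 kW; the resistance heater delivers Ẇ = 1.090 kW.
Extra = (COP − 1)·Ẇ = 9.616 kW.

9.62 kW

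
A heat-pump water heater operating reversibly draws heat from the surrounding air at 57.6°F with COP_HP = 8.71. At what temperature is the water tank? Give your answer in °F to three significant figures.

125 °F

COP_HP = T_H/(T_H − T_C) rearranges to T_H = COP·T_C/(COP − 1).
With T_C = 287.37 K, T_H = 8.71 × 287.37/7.710 = 324.64 K.
Converting, 324.64 K = 124.69°F.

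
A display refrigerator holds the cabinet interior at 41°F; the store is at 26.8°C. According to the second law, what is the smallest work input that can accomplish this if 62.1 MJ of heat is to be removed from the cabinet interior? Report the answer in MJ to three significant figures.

In absolute terms T_C = 278.15 K and T_H = 299.95 K, so ΔT = 21.80 K.
The reversible limit is COP_R = T_C/ΔT = 12.76, so W_min = Q_C/COP = Q_C·ΔT/T_C.
W_min = 62.10 × 21.80/278.15 = 4.867 MJ.

4.87 MJ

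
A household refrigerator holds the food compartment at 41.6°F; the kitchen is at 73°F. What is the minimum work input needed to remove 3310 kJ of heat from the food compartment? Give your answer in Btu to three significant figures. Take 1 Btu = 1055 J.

In absolute terms T_C = 278.48 K and T_H = 295.93 K, so ΔT = 17.44 K.
The reversible limit is COP_R = T_C/ΔT = 15.96, so W_min = Q_C/COP = Q_C·ΔT/T_C.
W_min = 3310 × 17.44/278.48 = 207.3 kJ = 196.5 Btu.

197 Btu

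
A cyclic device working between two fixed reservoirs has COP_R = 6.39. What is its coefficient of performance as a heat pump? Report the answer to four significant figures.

The first law on one cycle gives Q_H = Q_C + W, so Q_H/W = Q_C/W + 1.
COP_HP = COP_R + 1 = 6.39 + 1 = 7.39.

7.390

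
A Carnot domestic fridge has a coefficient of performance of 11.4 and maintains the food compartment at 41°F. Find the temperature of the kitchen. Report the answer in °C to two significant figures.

29 °C

COP_R = T_C/(T_H − T_C) gives T_H − T_C = T_C/COP.
With T_C = 278.15 K, T_H = 278.15 × (1 + 1/11.4) = 302.55 K.
Converting, 302.55 K = 29.40°C.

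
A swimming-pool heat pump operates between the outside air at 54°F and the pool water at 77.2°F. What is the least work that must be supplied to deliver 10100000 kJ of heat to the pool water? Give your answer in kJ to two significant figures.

In absolute terms T_C = 285.37 K and T_H = 298.26 K, so ΔT = 12.89 K.
The reversible limit is COP_HP = T_H/ΔT = 23.14, so W_min = Q_H/COP = Q_H·ΔT/T_H.
W_min = 10100000 × 12.89/298.26 = 436500 kJ.

440000 kJ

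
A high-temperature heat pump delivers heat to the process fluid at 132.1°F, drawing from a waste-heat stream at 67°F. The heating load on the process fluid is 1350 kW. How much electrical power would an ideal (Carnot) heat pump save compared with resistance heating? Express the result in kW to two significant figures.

In absolute terms T_C = 292.59 K and T_H = 328.76 K, so ΔT = 36.17 K.
COP_Carnot = T_H/ΔT = 328.76/36.17 = 9.090.
Resistance heating needs Ẇ_res = Q̇_H = 1350 kW; the reversible heat pump needs only Ẇ_hp = Q̇_H/COP = 148.5 kW.
Saving = 1350 − 148.5 = 1201 kW.

1200 kW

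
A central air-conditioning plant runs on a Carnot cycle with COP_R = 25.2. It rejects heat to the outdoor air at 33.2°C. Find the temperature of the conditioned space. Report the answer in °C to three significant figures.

For a Carnot refrigerator COP_R = T_C/(T_H − T_C), so T_C = COP·T_H/(1 + COP).
With T_H = 306.35 K, T_C = 25.2 × 306.35/26.20 = 294.66 K.
Converting, 294.66 K = 21.51°C.

21.5 °C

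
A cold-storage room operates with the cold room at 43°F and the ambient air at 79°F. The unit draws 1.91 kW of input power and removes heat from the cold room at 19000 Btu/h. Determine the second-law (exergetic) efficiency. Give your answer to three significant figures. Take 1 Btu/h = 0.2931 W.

Converting, Q̇_C = 19000 Btu/h = 5.569 kW, so COP_actual = Q̇_C/Ẇ = 5.569/1.910 = 2.916.
In absolute terms T_C = 279.26 K and T_H = 299.26 K, so ΔT = 20.00 K.
COP_Carnot = T_C/ΔT = 279.26/20.00 = 13.96.
η_II = COP_actual/COP_Carnot = 2.916/13.96 = 0.2088.

0.209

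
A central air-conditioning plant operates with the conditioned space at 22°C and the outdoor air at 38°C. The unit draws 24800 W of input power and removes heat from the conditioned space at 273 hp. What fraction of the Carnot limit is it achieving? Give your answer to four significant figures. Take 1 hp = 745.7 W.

Converting, Q̇_C = 273.0 hp = 203600 W, so COP_actual = Q̇_C/Ẇ = 203600/24800 = 8.209.
In absolute terms T_C = 295.15 K and T_H = 311.15 K, so ΔT = 16.00 K.
COP_Carnot = T_C/ΔT = 295.15/16.00 = 18.45.
η_II = COP_actual/COP_Carnot = 8.209/18.45 = 0.4450.

0.4450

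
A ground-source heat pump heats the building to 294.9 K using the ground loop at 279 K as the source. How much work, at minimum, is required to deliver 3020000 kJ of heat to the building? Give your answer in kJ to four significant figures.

The reservoir spacing is ΔT = 294.9 − 279 = 15.90 K.
The reversible limit is COP_HP = T_H/ΔT = 18.55, so W_min = Q_H/COP = Q_H·ΔT/T_H.
W_min = 3020000 × 15.90/294.90 = 162800 kJ.

162800 kJ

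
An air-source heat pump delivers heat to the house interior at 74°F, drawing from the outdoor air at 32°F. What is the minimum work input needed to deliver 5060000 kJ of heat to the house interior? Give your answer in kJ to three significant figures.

In absolute terms T_C = 273.15 K and T_H = 296.48 K, so ΔT = 23.33 K.
The reversible limit is COP_HP = T_H/ΔT = 12.71, so W_min = Q_H/COP = Q_H·ΔT/T_H.
W_min = 5060000 × 23.33/296.48 = 398200 kJ.

398000 kJ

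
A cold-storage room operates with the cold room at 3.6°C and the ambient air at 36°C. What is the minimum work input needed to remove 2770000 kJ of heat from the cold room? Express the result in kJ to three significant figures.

In absolute terms T_C = 276.75 K and T_H = 309.15 K, so ΔT = 32.40 K.
The reversible limit is COP_R = T_C/ΔT = 8.542, so W_min = Q_C/COP = Q_C·ΔT/T_C.
W_min = 2770000 × 32.40/276.75 = 324300 kJ.

324000 kJ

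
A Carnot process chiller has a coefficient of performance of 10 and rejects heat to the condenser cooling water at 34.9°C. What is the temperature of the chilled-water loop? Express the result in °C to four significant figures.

6.895 °C

For a Carnot refrigerator COP_R = T_C/(T_H − T_C), so T_C = COP·T_H/(1 + COP).
With T_H = 308.05 K, T_C = 10 × 308.05/11.00 = 280.05 K.
Converting, 280.05 K = 6.90°C.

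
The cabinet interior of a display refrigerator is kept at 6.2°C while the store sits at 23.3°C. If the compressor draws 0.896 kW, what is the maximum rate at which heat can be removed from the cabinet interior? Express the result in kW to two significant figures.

15 kW

In absolute terms T_C = 279.35 K and T_H = 296.45 K, so ΔT = 17.10 K.
COP_Carnot = T_C/ΔT = 279.35/17.10 = 16.34.
Q̇_max = COP_Carnot × Ẇ = 16.34 × 0.8960 kW = 14.64 kW.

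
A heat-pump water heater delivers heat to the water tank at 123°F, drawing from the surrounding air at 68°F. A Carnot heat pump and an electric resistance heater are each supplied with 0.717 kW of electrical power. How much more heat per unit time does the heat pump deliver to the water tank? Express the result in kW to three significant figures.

In absolute terms T_C = 293.15 K and T_H = 323.71 K, so ΔT = 30.56 K.
COP_Carnot = T_H/ΔT = 323.71/30.56 = 10.59.
The heat pump delivers Q̇_H = COP × Ẇ = 7.596 kW; the resistance heater delivers Ẇ = 0.7170 kW.
Extra = (COP − 1)·Ẇ = 6.879 kW.

6.88 kW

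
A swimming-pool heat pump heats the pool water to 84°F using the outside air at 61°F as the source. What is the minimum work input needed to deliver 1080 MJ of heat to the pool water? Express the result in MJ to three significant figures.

45.7 MJ

In absolute terms T_C = 289.26 K and T_H = 302.04 K, so ΔT = 12.78 K.
The reversible limit is COP_HP = T_H/ΔT = 23.64, so W_min = Q_H/COP = Q_H·ΔT/T_H.
W_min = 1080 × 12.78/302.04 = 45.69 MJ.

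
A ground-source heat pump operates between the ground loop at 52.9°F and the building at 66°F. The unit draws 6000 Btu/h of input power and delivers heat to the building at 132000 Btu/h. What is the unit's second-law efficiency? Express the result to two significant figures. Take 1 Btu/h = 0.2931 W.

COP_actual = Q̇_H/Ẇ = 132000/6000 = 22.00.
In absolute terms T_C = 284.76 K and T_H = 292.04 K, so ΔT = 7.278 K.
COP_Carnot = T_H/ΔT = 292.04/7.278 = 40.13.
η_II = COP_actual/COP_Carnot = 22.00/40.13 = 0.5483.

0.55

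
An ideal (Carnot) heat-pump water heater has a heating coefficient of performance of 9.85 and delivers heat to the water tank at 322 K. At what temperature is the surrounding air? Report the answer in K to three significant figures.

COP_HP = T_H/(T_H − T_C) gives T_H − T_C = T_H/COP.
With T_H = 322.00 K, T_C = 322.00 × (1 − 1/9.85) = 289.31 K.

289 K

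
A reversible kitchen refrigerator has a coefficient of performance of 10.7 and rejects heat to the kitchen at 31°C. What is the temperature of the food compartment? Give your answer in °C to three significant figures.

5.00 °C

For a Carnot refrigerator COP_R = T_C/(T_H − T_C), so T_C = COP·T_H/(1 + COP).
With T_H = 304.15 K, T_C = 10.7 × 304.15/11.70 = 278.15 K.
Converting, 278.15 K = 5.00°C.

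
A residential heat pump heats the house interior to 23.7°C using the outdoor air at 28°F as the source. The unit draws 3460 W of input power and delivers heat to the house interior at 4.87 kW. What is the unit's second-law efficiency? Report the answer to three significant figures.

0.123

Converting, Q̇_H = 4.870 kW = 4870 W, so COP_actual = Q̇_H/Ẇ = 4870/3460 = 1.408.
In absolute terms T_C = 270.93 K and T_H = 296.85 K, so ΔT = 25.92 K.
COP_Carnot = T_H/ΔT = 296.85/25.92 = 11.45.
η_II = COP_actual/COP_Carnot = 1.408/11.45 = 0.1229.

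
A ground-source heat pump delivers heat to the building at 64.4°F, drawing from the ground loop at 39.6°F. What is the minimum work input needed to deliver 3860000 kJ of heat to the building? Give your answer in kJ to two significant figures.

In absolute terms T_C = 277.37 K and T_H = 291.15 K, so ΔT = 13.78 K.
The reversible limit is COP_HP = T_H/ΔT = 21.13, so W_min = Q_H/COP = Q_H·ΔT/T_H.
W_min = 3860000 × 13.78/291.15 = 182700 kJ.

180000 kJ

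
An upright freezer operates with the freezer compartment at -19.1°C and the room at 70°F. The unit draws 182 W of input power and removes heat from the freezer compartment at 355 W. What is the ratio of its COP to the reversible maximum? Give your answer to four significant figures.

0.3087

COP_actual = Q̇_C/Ẇ = 355.0/182.0 = 1.951.
In absolute terms T_C = 254.05 K and T_H = 294.26 K, so ΔT = 40.21 K.
COP_Carnot = T_C/ΔT = 254.05/40.21 = 6.318.
η_II = COP_actual/COP_Carnot = 1.951/6.318 = 0.3087.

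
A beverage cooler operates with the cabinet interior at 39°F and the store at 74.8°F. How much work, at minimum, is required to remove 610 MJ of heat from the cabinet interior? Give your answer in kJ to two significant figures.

44000 kJ

In absolute terms T_C = 277.04 K and T_H = 296.93 K, so ΔT = 19.89 K.
The reversible limit is COP_R = T_C/ΔT = 13.93, so W_min = Q_C/COP = Q_C·ΔT/T_C.
W_min = 610.0 × 19.89/277.04 = 43.79 MJ = 43790 kJ.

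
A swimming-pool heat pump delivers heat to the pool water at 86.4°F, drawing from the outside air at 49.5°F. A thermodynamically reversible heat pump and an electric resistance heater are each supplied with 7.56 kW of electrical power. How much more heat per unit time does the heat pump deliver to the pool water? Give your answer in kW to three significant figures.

In absolute terms T_C = 282.87 K and T_H = 303.37 K, so ΔT = 20.50 K.
COP_Carnot = T_H/ΔT = 303.37/20.50 = 14.80.
The heat pump delivers Q̇_H = COP × Ẇ = 111.9 kW; the resistance heater delivers Ẇ = 7.560 kW.
Extra = (COP − 1)·Ẇ = 104.3 kW.

104 kW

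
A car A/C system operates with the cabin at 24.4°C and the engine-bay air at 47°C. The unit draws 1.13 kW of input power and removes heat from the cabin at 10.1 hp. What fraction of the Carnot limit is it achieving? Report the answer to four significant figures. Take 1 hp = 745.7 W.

Converting, Q̇_C = 10.10 hp = 7.532 kW, so COP_actual = Q̇_C/Ẇ = 7.532/1.130 = 6.665.
In absolute terms T_C = 297.55 K and T_H = 320.15 K, so ΔT = 22.60 K.
COP_Carnot = T_C/ΔT = 297.55/22.60 = 13.17.
η_II = COP_actual/COP_Carnot = 6.665/13.17 = 0.5062.

0.5062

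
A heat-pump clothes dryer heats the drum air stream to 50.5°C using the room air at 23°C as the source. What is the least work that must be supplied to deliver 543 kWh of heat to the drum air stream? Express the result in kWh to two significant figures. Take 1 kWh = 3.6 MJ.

In absolute terms T_C = 296.15 K and T_H = 323.65 K, so ΔT = 27.50 K.
The reversible limit is COP_HP = T_H/ΔT = 11.77, so W_min = Q_H/COP = Q_H·ΔT/T_H.
W_min = 543.0 × 27.50/323.65 = 46.14 kWh.

46 kWh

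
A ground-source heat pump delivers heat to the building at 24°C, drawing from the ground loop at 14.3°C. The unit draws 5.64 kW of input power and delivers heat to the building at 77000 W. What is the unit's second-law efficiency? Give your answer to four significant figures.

0.4457

Converting, Q̇_H = 77000 W = 77.00 kW, so COP_actual = Q̇_H/Ẇ = 77.00/5.640 = 13.65.
In absolute terms T_C = 287.45 K and T_H = 297.15 K, so ΔT = 9.700 K.
COP_Carnot = T_H/ΔT = 297.15/9.700 = 30.63.
η_II = COP_actual/COP_Carnot = 13.65/30.63 = 0.4457.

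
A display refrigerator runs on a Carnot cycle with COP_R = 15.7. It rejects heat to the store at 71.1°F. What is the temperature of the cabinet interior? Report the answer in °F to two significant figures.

For a Carnot refrigerator COP_R = T_C/(T_H − T_C), so T_C = COP·T_H/(1 + COP).
With T_H = 294.87 K, T_C = 15.7 × 294.87/16.70 = 277.22 K.
Converting, 277.22 K = 39.32°F.

39 °F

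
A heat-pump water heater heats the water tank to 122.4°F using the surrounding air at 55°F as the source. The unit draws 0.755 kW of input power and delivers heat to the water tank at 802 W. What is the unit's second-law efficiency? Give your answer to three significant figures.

Converting, Q̇_H = 802.0 W = 0.8020 kW, so COP_actual = Q̇_H/Ẇ = 0.8020/0.7550 = 1.062.
In absolute terms T_C = 285.93 K and T_H = 323.37 K, so ΔT = 37.44 K.
COP_Carnot = T_H/ΔT = 323.37/37.44 = 8.636.
η_II = COP_actual/COP_Carnot = 1.062/8.636 = 0.1230.

0.123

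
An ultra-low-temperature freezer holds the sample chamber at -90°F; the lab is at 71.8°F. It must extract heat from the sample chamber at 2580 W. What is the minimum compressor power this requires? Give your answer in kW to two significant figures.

In absolute terms T_C = 205.37 K and T_H = 295.26 K, so ΔT = 89.89 K.
COP_Carnot = T_C/ΔT = 205.37/89.89 = 2.285.
Ẇ_min = Q̇/COP_Carnot = 2580/2.285 = 1129 W = 1.129 kW.

1.1 kW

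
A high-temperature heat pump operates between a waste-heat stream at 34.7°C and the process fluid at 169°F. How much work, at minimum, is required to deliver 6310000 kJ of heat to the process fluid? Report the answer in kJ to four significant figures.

In absolute terms T_C = 307.85 K and T_H = 349.26 K, so ΔT = 41.41 K.
The reversible limit is COP_HP = T_H/ΔT = 8.434, so W_min = Q_H/COP = Q_H·ΔT/T_H.
W_min = 6310000 × 41.41/349.26 = 748200 kJ.

748200 kJ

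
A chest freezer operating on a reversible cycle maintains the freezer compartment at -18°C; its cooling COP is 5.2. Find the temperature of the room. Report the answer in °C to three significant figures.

31.1 °C

COP_R = T_C/(T_H − T_C) gives T_H − T_C = T_C/COP.
With T_C = 255.15 K, T_H = 255.15 × (1 + 1/5.2) = 304.22 K.
Converting, 304.22 K = 31.07°C.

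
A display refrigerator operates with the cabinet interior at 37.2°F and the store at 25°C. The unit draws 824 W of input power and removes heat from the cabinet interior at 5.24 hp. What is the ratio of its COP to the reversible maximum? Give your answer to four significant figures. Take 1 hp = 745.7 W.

Converting, Q̇_C = 5.240 hp = 3907 W, so COP_actual = Q̇_C/Ẇ = 3907/824.0 = 4.742.
In absolute terms T_C = 276.04 K and T_H = 298.15 K, so ΔT = 22.11 K.
COP_Carnot = T_C/ΔT = 276.04/22.11 = 12.48.
η_II = COP_actual/COP_Carnot = 4.742/12.48 = 0.3798.

0.3798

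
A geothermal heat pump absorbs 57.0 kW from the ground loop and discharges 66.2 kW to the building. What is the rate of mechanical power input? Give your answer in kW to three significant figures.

For a cyclic device the first law requires Q̇_H = Q̇_C + Ẇ.
Ẇ = Q̇_H − Q̇_C = 9.200 kW.

9.20 kW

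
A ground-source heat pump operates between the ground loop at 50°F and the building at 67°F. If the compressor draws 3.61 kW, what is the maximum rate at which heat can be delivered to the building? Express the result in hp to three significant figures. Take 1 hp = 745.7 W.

150 hp

In absolute terms T_C = 283.15 K and T_H = 292.59 K, so ΔT = 9.444 K.
COP_Carnot = T_H/ΔT = 292.59/9.444 = 30.98.
Q̇_max = COP_Carnot × Ẇ = 30.98 × 3.610 kW = 111.8 kW = 150.0 hp.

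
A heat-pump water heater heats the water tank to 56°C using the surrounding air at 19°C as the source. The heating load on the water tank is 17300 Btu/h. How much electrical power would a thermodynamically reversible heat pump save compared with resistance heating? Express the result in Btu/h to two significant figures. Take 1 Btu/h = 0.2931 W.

In absolute terms T_C = 292.15 K and T_H = 329.15 K, so ΔT = 37.00 K.
COP_Carnot = T_H/ΔT = 329.15/37.00 = 8.896.
Resistance heating needs Ẇ_res = Q̇_H = 17300 Btu/h; the reversible heat pump needs only Ẇ_hp = Q̇_H/COP = 1945 Btu/h.
Saving = 17300 − 1945 = 15360 Btu/h.

15000 Btu/h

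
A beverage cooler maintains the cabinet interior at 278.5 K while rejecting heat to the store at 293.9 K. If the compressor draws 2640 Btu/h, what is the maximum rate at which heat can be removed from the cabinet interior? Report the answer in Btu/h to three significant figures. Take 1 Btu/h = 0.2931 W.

47700 Btu/h

The reservoir spacing is ΔT = 293.9 − 278.5 = 15.40 K.
COP_Carnot = T_C/ΔT = 278.50/15.40 = 18.08.
Q̇_max = COP_Carnot × Ẇ = 18.08 × 2640 Btu/h = 47740 Btu/h.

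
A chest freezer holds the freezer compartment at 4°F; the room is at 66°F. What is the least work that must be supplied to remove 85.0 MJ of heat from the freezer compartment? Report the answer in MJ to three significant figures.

11.4 MJ

In absolute terms T_C = 257.59 K and T_H = 292.04 K, so ΔT = 34.44 K.
The reversible limit is COP_R = T_C/ΔT = 7.479, so W_min = Q_C/COP = Q_C·ΔT/T_C.
W_min = 85.00 × 34.44/257.59 = 11.37 MJ.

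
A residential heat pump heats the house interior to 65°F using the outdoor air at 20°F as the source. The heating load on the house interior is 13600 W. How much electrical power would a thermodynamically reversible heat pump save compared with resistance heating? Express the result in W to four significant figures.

12430 W

In absolute terms T_C = 266.48 K and T_H = 291.48 K, so ΔT = 25.00 K.
COP_Carnot = T_H/ΔT = 291.48/25.00 = 11.66.
Resistance heating needs Ẇ_res = Q̇_H = 13600 W; the reversible heat pump needs only Ẇ_hp = Q̇_H/COP = 1166 W.
Saving = 13600 − 1166 = 12430 W.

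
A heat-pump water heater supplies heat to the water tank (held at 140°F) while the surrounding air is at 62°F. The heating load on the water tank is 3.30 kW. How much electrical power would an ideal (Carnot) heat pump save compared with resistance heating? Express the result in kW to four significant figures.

2.871 kW

In absolute terms T_C = 289.82 K and T_H = 333.15 K, so ΔT = 43.33 K.
COP_Carnot = T_H/ΔT = 333.15/43.33 = 7.688.
Resistance heating needs Ẇ_res = Q̇_H = 3.300 kW; the reversible heat pump needs only Ẇ_hp = Q̇_H/COP = 0.4292 kW.
Saving = 3.300 − 0.4292 = 2.871 kW.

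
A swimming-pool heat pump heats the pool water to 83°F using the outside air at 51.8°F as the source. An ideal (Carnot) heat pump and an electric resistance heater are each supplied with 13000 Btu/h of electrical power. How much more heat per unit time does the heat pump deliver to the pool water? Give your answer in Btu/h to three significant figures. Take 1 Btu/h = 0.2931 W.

In absolute terms T_C = 284.15 K and T_H = 301.48 K, so ΔT = 17.33 K.
COP_Carnot = T_H/ΔT = 301.48/17.33 = 17.39.
The heat pump delivers Q̇_H = COP × Ẇ = 226100 Btu/h; the resistance heater delivers Ẇ = 13000 Btu/h.
Extra = (COP − 1)·Ẇ = 213100 Btu/h.

213000 Btu/h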